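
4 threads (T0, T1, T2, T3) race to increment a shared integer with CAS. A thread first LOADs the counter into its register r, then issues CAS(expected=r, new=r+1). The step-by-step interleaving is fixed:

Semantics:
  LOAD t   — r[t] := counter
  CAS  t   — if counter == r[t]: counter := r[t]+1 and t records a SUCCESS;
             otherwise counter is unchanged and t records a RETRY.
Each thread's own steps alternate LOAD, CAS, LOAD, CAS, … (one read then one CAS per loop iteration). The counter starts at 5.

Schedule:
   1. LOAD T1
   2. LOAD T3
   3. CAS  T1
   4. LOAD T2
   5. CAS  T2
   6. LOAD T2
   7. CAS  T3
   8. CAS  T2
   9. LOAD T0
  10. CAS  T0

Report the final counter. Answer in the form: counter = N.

1. LOAD T1 → mem=5 r[T1]=5 [LOAD]
2. LOAD T3 → mem=5 r[T3]=5 [LOAD]
3. CAS T1 → mem=6 r[T1]=5 [OK]
4. LOAD T2 → mem=6 r[T2]=6 [LOAD]
5. CAS T2 → mem=7 r[T2]=6 [OK]
6. LOAD T2 → mem=7 r[T2]=7 [LOAD]
7. CAS T3 → mem=7 r[T3]=5 [RETRY]
8. CAS T2 → mem=8 r[T2]=7 [OK]
9. LOAD T0 → mem=8 r[T0]=8 [LOAD]
10. CAS T0 → mem=9 r[T0]=8 [OK]

counter = 9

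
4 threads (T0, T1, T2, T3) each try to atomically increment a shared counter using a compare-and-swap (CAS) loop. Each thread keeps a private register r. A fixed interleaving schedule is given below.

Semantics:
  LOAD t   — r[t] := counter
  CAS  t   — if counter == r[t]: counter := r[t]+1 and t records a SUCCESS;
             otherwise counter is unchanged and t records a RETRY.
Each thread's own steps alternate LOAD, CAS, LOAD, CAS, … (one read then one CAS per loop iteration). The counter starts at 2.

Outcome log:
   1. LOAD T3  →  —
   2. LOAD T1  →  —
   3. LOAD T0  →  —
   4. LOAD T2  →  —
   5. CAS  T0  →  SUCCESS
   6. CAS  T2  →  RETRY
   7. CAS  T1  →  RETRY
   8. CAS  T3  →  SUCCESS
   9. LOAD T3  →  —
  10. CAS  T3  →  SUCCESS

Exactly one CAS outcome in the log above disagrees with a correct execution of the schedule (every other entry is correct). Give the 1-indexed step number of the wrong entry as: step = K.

Reference trace:
T3 LOAD — after: cnt=2, r=2 — load
T1 LOAD — after: cnt=2, r=2 — load
T0 LOAD — after: cnt=2, r=2 — load
T2 LOAD — after: cnt=2, r=2 — load
T0 CAS — after: cnt=3, r=2 — ok
T2 CAS — after: cnt=3, r=2 — retry
T1 CAS — after: cnt=3, r=2 — retry
T3 CAS — after: cnt=3, r=2 — retry
T3 LOAD — after: cnt=3, r=3 — load
T3 CAS — after: cnt=4, r=3 — ok
Mismatch at 8.

step = 8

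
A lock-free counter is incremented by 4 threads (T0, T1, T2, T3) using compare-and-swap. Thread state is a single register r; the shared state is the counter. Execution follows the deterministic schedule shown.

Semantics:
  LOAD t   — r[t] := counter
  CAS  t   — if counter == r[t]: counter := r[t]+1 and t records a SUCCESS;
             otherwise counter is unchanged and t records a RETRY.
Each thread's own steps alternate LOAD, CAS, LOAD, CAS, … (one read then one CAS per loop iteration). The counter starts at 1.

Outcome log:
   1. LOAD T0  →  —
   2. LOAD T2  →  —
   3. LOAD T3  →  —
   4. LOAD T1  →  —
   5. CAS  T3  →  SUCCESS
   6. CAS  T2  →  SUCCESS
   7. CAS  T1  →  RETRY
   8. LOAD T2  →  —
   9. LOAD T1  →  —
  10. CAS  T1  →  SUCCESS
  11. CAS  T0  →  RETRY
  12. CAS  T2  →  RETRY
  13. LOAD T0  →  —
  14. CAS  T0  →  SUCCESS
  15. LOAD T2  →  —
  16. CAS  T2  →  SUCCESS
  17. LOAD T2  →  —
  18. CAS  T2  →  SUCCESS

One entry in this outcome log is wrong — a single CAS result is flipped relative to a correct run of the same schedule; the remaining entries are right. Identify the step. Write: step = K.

step = 6

Re-executing:
1. LOAD T0 → mem=1 r[T0]=1 [LOAD]
2. LOAD T2 → mem=1 r[T2]=1 [LOAD]
3. LOAD T3 → mem=1 r[T3]=1 [LOAD]
4. LOAD T1 → mem=1 r[T1]=1 [LOAD]
5. CAS T3 → mem=2 r[T3]=1 [OK]
6. CAS T2 → mem=2 r[T2]=1 [RETRY]
7. CAS T1 → mem=2 r[T1]=1 [RETRY]
8. LOAD T2 → mem=2 r[T2]=2 [LOAD]
9. LOAD T1 → mem=2 r[T1]=2 [LOAD]
10. CAS T1 → mem=3 r[T1]=2 [OK]
11. CAS T0 → mem=3 r[T0]=1 [RETRY]
12. CAS T2 → mem=3 r[T2]=2 [RETRY]
13. LOAD T0 → mem=3 r[T0]=3 [LOAD]
14. CAS T0 → mem=4 r[T0]=3 [OK]
15. LOAD T2 → mem=4 r[T2]=4 [LOAD]
16. CAS T2 → mem=5 r[T2]=4 [OK]
17. LOAD T2 → mem=5 r[T2]=5 [LOAD]
18. CAS T2 → mem=6 r[T2]=5 [OK]
Log disagrees first at step 6.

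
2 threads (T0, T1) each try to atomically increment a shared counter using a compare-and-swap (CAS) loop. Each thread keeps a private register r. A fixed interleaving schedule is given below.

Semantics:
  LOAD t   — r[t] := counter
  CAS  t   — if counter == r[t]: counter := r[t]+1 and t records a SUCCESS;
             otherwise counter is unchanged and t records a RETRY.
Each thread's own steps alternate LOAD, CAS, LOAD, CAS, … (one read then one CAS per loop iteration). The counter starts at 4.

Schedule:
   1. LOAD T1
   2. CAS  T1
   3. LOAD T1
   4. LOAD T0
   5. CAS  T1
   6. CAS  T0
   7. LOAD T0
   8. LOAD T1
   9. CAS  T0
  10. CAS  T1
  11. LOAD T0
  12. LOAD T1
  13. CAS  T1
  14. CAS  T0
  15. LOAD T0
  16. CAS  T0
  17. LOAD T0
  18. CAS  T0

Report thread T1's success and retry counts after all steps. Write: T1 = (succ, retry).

T1 = (3, 1)

step 1: T1 LOAD ⇒ load; ctr=4 reg=4
step 2: T1 CAS ⇒ ok; ctr=5 reg=4
step 3: T1 LOAD ⇒ load; ctr=5 reg=5
step 4: T0 LOAD ⇒ load; ctr=5 reg=5
step 5: T1 CAS ⇒ ok; ctr=6 reg=5
step 6: T0 CAS ⇒ retry; ctr=6 reg=5
step 7: T0 LOAD ⇒ load; ctr=6 reg=6
step 8: T1 LOAD ⇒ load; ctr=6 reg=6
step 9: T0 CAS ⇒ ok; ctr=7 reg=6
step 10: T1 CAS ⇒ retry; ctr=7 reg=6
step 11: T0 LOAD ⇒ load; ctr=7 reg=7
step 12: T1 LOAD ⇒ load; ctr=7 reg=7
step 13: T1 CAS ⇒ ok; ctr=8 reg=7
step 14: T0 CAS ⇒ retry; ctr=8 reg=7
step 15: T0 LOAD ⇒ load; ctr=8 reg=8
step 16: T0 CAS ⇒ ok; ctr=9 reg=8
step 17: T0 LOAD ⇒ load; ctr=9 reg=9
step 18: T0 CAS ⇒ ok; ctr=10 reg=9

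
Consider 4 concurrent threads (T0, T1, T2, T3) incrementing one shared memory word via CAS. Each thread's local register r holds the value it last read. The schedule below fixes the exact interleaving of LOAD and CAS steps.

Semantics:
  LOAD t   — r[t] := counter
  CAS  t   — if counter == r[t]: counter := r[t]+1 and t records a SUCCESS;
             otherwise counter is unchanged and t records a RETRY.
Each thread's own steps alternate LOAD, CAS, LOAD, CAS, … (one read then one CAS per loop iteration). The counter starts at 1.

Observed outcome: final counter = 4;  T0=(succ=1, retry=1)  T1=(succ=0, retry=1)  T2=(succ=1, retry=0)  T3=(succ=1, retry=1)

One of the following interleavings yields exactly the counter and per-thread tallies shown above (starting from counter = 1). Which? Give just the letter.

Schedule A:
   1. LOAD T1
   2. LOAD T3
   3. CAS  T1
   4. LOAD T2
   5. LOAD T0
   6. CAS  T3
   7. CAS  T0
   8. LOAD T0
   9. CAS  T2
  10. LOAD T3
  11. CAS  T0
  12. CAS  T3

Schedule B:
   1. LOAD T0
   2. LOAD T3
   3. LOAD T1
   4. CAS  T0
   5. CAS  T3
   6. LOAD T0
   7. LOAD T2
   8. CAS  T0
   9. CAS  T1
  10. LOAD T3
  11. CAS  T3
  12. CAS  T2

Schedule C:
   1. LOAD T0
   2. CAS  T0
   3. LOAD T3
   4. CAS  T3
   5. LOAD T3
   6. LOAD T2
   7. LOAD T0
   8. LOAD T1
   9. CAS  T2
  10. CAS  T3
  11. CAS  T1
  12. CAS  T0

Run C:
#1 T0 reads 1
#2 T0 CAS(1→2) writes; counter now 2
#3 T3 reads 2
#4 T3 CAS(2→3) writes; counter now 3
#5 T3 reads 3
#6 T2 reads 3
#7 T0 reads 3
#8 T1 reads 3
#9 T2 CAS(3→4) writes; counter now 4
#10 T3 CAS(3→4) fails; counter now 4
#11 T1 CAS(3→4) fails; counter now 4
#12 T0 CAS(3→4) fails; counter now 4

C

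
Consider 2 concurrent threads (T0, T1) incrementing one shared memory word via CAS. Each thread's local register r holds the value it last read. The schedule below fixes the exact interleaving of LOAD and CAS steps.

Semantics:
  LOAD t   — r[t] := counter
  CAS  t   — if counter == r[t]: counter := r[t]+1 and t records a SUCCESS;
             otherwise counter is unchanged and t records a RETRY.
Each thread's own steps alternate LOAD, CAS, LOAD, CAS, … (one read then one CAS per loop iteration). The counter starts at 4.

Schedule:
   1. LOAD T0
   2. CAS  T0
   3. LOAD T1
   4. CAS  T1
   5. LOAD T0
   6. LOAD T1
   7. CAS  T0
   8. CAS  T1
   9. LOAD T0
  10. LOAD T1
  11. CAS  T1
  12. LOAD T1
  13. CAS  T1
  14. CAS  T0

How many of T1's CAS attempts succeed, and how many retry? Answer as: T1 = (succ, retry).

[1] T0.load  rd  (counter 4, T0.r 4)
[2] T0.cas  hit  (counter 5, T0.r 4)
[3] T1.load  rd  (counter 5, T1.r 5)
[4] T1.cas  hit  (counter 6, T1.r 5)
[5] T0.load  rd  (counter 6, T0.r 6)
[6] T1.load  rd  (counter 6, T1.r 6)
[7] T0.cas  hit  (counter 7, T0.r 6)
[8] T1.cas  miss  (counter 7, T1.r 6)
[9] T0.load  rd  (counter 7, T0.r 7)
[10] T1.load  rd  (counter 7, T1.r 7)
[11] T1.cas  hit  (counter 8, T1.r 7)
[12] T1.load  rd  (counter 8, T1.r 8)
[13] T1.cas  hit  (counter 9, T1.r 8)
[14] T0.cas  miss  (counter 9, T0.r 7)

T1 = (3, 1)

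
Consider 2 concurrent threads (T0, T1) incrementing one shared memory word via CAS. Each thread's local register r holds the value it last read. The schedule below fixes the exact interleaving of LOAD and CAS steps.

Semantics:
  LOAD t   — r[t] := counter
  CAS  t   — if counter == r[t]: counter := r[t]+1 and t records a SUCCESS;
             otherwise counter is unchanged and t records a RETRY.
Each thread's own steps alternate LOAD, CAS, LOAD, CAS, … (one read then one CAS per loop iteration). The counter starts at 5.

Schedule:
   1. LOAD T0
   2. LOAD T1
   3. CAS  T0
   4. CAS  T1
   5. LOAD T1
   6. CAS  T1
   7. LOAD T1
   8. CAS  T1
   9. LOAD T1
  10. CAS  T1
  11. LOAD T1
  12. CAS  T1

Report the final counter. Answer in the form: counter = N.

counter = 10

[1] T0.load  rd  (counter 5, T0.r 5)
[2] T1.load  rd  (counter 5, T1.r 5)
[3] T0.cas  hit  (counter 6, T0.r 5)
[4] T1.cas  miss  (counter 6, T1.r 5)
[5] T1.load  rd  (counter 6, T1.r 6)
[6] T1.cas  hit  (counter 7, T1.r 6)
[7] T1.load  rd  (counter 7, T1.r 7)
[8] T1.cas  hit  (counter 8, T1.r 7)
[9] T1.load  rd  (counter 8, T1.r 8)
[10] T1.cas  hit  (counter 9, T1.r 8)
[11] T1.load  rd  (counter 9, T1.r 9)
[12] T1.cas  hit  (counter 10, T1.r 9)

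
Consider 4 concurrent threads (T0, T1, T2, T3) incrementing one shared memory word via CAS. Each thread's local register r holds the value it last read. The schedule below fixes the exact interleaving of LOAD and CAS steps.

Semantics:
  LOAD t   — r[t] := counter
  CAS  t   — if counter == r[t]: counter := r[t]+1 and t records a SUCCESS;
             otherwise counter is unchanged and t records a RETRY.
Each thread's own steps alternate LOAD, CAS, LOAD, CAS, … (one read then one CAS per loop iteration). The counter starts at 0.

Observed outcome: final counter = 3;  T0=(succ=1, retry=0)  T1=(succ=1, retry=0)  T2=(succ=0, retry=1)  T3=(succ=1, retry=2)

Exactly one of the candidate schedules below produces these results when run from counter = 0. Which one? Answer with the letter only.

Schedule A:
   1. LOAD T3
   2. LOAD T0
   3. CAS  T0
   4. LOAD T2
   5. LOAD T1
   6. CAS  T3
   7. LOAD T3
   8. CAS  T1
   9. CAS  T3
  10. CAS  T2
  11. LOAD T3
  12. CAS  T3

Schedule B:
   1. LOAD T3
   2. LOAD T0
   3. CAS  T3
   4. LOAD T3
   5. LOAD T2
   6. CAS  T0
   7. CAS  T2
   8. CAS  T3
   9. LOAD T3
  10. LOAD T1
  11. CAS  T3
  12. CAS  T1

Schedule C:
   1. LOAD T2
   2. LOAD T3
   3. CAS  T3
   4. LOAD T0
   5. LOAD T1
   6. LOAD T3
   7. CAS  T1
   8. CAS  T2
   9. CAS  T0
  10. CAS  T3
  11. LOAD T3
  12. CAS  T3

A

Run A:
   1) LOAD T3:  M=0  r_T3=0
   2) LOAD T0:  M=0  r_T0=0
   3) CAS  T0:  M=1  r_T0=0 ✓
   4) LOAD T2:  M=1  r_T2=1
   5) LOAD T1:  M=1  r_T1=1
   6) CAS  T3:  M=1  r_T3=0 ✗
   7) LOAD T3:  M=1  r_T3=1
   8) CAS  T1:  M=2  r_T1=1 ✓
   9) CAS  T3:  M=2  r_T3=1 ✗
  10) CAS  T2:  M=2  r_T2=1 ✗
  11) LOAD T3:  M=2  r_T3=2
  12) CAS  T3:  M=3  r_T3=2 ✓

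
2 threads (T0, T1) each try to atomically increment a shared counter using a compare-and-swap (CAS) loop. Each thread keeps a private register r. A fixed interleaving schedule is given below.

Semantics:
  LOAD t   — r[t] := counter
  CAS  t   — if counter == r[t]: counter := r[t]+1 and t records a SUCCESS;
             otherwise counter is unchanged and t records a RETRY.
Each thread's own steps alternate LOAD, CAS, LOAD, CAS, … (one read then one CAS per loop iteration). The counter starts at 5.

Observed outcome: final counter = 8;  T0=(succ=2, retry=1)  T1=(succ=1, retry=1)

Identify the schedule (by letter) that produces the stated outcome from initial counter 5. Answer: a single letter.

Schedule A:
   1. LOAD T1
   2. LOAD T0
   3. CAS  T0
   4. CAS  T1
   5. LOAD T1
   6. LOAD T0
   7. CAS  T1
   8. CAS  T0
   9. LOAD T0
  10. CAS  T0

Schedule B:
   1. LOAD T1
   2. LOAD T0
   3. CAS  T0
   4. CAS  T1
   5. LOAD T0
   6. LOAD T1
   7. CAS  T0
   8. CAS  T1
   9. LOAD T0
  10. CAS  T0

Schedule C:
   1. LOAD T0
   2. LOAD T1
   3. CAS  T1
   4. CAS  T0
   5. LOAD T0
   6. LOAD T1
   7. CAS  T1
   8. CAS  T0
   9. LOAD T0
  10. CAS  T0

A

Tracing schedule A:
   1) LOAD T1:  M=5  r_T1=5
   2) LOAD T0:  M=5  r_T0=5
   3) CAS  T0:  M=6  r_T0=5 ✓
   4) CAS  T1:  M=6  r_T1=5 ✗
   5) LOAD T1:  M=6  r_T1=6
   6) LOAD T0:  M=6  r_T0=6
   7) CAS  T1:  M=7  r_T1=6 ✓
   8) CAS  T0:  M=7  r_T0=6 ✗
   9) LOAD T0:  M=7  r_T0=7
  10) CAS  T0:  M=8  r_T0=7 ✓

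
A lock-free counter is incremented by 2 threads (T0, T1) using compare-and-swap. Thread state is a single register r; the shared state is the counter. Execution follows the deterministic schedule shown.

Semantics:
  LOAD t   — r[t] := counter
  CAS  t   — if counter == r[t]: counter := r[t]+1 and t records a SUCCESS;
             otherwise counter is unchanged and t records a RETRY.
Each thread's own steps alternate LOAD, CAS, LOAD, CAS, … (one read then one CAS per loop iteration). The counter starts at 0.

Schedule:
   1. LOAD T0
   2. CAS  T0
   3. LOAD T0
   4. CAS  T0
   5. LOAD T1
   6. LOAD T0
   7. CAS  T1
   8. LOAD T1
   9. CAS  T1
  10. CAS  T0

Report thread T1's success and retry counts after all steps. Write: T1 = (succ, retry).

T0 LOAD — after: cnt=0, r=0 — load
T0 CAS — after: cnt=1, r=0 — ok
T0 LOAD — after: cnt=1, r=1 — load
T0 CAS — after: cnt=2, r=1 — ok
T1 LOAD — after: cnt=2, r=2 — load
T0 LOAD — after: cnt=2, r=2 — load
T1 CAS — after: cnt=3, r=2 — ok
T1 LOAD — after: cnt=3, r=3 — load
T1 CAS — after: cnt=4, r=3 — ok
T0 CAS — after: cnt=4, r=2 — retry

T1 = (2, 0)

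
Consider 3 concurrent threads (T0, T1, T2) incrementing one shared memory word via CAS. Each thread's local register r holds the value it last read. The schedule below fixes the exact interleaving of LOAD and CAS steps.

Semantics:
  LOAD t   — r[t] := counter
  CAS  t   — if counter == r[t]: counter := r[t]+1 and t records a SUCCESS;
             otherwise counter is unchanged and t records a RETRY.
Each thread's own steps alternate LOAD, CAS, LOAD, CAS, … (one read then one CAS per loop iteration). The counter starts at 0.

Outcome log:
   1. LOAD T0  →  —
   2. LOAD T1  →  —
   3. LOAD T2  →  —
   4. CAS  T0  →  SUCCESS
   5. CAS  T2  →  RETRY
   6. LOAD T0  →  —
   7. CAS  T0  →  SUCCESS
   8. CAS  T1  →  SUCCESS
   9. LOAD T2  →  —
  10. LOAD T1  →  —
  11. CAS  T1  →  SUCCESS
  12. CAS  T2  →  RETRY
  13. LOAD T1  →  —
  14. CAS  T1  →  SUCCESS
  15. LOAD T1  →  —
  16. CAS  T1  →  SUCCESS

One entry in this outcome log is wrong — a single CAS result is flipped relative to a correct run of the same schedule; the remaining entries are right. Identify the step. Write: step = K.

step = 8

Correct run:
T0 LOAD — after: cnt=0, r=0 — load
T1 LOAD — after: cnt=0, r=0 — load
T2 LOAD — after: cnt=0, r=0 — load
T0 CAS — after: cnt=1, r=0 — ok
T2 CAS — after: cnt=1, r=0 — retry
T0 LOAD — after: cnt=1, r=1 — load
T0 CAS — after: cnt=2, r=1 — ok
T1 CAS — after: cnt=2, r=0 — retry
T2 LOAD — after: cnt=2, r=2 — load
T1 LOAD — after: cnt=2, r=2 — load
T1 CAS — after: cnt=3, r=2 — ok
T2 CAS — after: cnt=3, r=2 — retry
T1 LOAD — after: cnt=3, r=3 — load
T1 CAS — after: cnt=4, r=3 — ok
T1 LOAD — after: cnt=4, r=4 — load
T1 CAS — after: cnt=5, r=4 — ok
Mismatch at 8.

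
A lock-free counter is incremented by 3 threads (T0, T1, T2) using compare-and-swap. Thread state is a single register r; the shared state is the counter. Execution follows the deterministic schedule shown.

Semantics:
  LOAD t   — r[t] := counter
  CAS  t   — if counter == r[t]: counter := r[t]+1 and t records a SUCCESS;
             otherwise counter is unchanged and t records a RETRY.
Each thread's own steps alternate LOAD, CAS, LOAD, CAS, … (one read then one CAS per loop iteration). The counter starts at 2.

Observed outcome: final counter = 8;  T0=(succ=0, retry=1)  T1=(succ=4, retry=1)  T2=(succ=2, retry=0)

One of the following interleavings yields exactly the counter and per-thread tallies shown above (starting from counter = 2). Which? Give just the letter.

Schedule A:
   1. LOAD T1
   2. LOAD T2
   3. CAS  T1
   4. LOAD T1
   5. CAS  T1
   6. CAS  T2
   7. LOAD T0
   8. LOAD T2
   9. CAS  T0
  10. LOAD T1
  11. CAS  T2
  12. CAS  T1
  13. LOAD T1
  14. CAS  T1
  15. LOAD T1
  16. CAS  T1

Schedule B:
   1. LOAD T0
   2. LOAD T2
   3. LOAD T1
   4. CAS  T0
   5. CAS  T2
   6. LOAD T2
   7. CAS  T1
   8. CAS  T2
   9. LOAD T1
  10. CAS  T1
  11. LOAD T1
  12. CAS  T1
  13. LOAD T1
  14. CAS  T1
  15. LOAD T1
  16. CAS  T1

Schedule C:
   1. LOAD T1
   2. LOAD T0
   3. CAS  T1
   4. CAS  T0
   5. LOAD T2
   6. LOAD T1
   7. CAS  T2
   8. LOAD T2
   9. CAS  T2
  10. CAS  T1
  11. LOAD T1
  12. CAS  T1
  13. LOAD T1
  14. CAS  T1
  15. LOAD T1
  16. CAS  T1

C

Simulating candidate C:
T1 LOAD — after: cnt=2, r=2 — load
T0 LOAD — after: cnt=2, r=2 — load
T1 CAS — after: cnt=3, r=2 — ok
T0 CAS — after: cnt=3, r=2 — retry
T2 LOAD — after: cnt=3, r=3 — load
T1 LOAD — after: cnt=3, r=3 — load
T2 CAS — after: cnt=4, r=3 — ok
T2 LOAD — after: cnt=4, r=4 — load
T2 CAS — after: cnt=5, r=4 — ok
T1 CAS — after: cnt=5, r=3 — retry
T1 LOAD — after: cnt=5, r=5 — load
T1 CAS — after: cnt=6, r=5 — ok
T1 LOAD — after: cnt=6, r=6 — load
T1 CAS — after: cnt=7, r=6 — ok
T1 LOAD — after: cnt=7, r=7 — load
T1 CAS — after: cnt=8, r=7 — ok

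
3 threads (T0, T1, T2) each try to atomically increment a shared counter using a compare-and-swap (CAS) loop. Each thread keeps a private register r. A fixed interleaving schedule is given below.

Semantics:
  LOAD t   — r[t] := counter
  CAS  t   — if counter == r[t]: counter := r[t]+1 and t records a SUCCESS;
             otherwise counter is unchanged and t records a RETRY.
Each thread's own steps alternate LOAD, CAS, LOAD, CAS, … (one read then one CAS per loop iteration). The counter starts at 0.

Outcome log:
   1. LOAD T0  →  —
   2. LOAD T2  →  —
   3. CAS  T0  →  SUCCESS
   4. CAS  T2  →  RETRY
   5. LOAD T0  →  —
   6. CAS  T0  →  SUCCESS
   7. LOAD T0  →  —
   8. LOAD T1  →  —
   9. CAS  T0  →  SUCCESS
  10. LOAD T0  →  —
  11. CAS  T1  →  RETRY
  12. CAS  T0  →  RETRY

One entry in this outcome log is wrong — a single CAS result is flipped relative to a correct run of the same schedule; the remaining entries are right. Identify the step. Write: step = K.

Reference trace:
step 1: T0 LOAD ⇒ load; ctr=0 reg=0
step 2: T2 LOAD ⇒ load; ctr=0 reg=0
step 3: T0 CAS ⇒ ok; ctr=1 reg=0
step 4: T2 CAS ⇒ retry; ctr=1 reg=0
step 5: T0 LOAD ⇒ load; ctr=1 reg=1
step 6: T0 CAS ⇒ ok; ctr=2 reg=1
step 7: T0 LOAD ⇒ load; ctr=2 reg=2
step 8: T1 LOAD ⇒ load; ctr=2 reg=2
step 9: T0 CAS ⇒ ok; ctr=3 reg=2
step 10: T0 LOAD ⇒ load; ctr=3 reg=3
step 11: T1 CAS ⇒ retry; ctr=3 reg=2
step 12: T0 CAS ⇒ ok; ctr=4 reg=3
Flip is step 12.

step = 12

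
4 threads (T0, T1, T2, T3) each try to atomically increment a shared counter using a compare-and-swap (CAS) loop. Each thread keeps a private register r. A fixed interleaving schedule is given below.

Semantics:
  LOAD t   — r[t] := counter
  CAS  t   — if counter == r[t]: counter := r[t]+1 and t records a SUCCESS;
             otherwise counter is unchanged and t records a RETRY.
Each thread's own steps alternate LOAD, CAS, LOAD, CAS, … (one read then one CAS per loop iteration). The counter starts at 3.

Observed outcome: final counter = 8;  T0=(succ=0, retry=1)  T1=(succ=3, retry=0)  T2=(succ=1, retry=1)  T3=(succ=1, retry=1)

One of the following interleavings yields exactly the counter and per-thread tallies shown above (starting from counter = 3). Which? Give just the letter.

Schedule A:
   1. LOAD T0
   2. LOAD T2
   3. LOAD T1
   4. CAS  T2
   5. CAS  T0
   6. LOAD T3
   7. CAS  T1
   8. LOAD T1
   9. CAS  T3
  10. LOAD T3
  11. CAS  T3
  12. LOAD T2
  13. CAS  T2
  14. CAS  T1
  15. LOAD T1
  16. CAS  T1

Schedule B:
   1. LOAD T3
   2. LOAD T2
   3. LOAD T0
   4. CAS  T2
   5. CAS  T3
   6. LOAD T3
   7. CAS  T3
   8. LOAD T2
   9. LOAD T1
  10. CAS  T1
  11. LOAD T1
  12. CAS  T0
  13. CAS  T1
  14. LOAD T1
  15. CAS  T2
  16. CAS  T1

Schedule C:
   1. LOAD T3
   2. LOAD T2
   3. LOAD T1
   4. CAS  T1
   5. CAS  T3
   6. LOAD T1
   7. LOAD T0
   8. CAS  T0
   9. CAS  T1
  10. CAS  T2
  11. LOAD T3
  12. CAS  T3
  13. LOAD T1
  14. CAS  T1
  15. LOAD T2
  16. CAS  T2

B

Simulating candidate B:
[1] T3.load  rd  (counter 3, T3.r 3)
[2] T2.load  rd  (counter 3, T2.r 3)
[3] T0.load  rd  (counter 3, T0.r 3)
[4] T2.cas  hit  (counter 4, T2.r 3)
[5] T3.cas  miss  (counter 4, T3.r 3)
[6] T3.load  rd  (counter 4, T3.r 4)
[7] T3.cas  hit  (counter 5, T3.r 4)
[8] T2.load  rd  (counter 5, T2.r 5)
[9] T1.load  rd  (counter 5, T1.r 5)
[10] T1.cas  hit  (counter 6, T1.r 5)
[11] T1.load  rd  (counter 6, T1.r 6)
[12] T0.cas  miss  (counter 6, T0.r 3)
[13] T1.cas  hit  (counter 7, T1.r 6)
[14] T1.load  rd  (counter 7, T1.r 7)
[15] T2.cas  miss  (counter 7, T2.r 5)
[16] T1.cas  hit  (counter 8, T1.r 7)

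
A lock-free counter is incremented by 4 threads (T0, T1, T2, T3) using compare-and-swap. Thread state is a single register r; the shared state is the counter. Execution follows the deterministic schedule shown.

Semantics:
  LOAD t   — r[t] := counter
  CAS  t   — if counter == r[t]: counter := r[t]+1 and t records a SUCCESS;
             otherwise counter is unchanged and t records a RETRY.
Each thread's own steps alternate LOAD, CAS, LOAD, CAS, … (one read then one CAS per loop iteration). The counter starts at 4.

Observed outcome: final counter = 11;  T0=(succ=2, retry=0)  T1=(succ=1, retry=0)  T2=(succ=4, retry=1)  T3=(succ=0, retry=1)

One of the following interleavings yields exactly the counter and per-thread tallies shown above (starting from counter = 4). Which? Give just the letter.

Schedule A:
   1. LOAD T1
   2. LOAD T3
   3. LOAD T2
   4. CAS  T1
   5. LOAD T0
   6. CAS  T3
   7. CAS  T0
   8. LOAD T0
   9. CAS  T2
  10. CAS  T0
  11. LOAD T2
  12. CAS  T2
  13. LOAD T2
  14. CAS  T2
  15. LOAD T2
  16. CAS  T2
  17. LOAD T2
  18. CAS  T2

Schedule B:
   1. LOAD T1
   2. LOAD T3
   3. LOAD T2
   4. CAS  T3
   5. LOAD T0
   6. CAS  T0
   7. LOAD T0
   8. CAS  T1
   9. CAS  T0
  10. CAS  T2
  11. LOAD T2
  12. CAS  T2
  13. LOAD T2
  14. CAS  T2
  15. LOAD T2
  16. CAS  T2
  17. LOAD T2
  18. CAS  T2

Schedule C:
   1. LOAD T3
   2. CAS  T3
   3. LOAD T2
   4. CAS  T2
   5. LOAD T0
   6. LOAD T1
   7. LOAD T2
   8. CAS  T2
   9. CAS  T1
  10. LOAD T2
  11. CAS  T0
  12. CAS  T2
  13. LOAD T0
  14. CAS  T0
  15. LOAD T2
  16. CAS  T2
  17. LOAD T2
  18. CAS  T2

Tracing schedule A:
step 1: T1 LOAD ⇒ load; ctr=4 reg=4
step 2: T3 LOAD ⇒ load; ctr=4 reg=4
step 3: T2 LOAD ⇒ load; ctr=4 reg=4
step 4: T1 CAS ⇒ ok; ctr=5 reg=4
step 5: T0 LOAD ⇒ load; ctr=5 reg=5
step 6: T3 CAS ⇒ retry; ctr=5 reg=4
step 7: T0 CAS ⇒ ok; ctr=6 reg=5
step 8: T0 LOAD ⇒ load; ctr=6 reg=6
step 9: T2 CAS ⇒ retry; ctr=6 reg=4
step 10: T0 CAS ⇒ ok; ctr=7 reg=6
step 11: T2 LOAD ⇒ load; ctr=7 reg=7
step 12: T2 CAS ⇒ ok; ctr=8 reg=7
step 13: T2 LOAD ⇒ load; ctr=8 reg=8
step 14: T2 CAS ⇒ ok; ctr=9 reg=8
step 15: T2 LOAD ⇒ load; ctr=9 reg=9
step 16: T2 CAS ⇒ ok; ctr=10 reg=9
step 17: T2 LOAD ⇒ load; ctr=10 reg=10
step 18: T2 CAS ⇒ ok; ctr=11 reg=10

A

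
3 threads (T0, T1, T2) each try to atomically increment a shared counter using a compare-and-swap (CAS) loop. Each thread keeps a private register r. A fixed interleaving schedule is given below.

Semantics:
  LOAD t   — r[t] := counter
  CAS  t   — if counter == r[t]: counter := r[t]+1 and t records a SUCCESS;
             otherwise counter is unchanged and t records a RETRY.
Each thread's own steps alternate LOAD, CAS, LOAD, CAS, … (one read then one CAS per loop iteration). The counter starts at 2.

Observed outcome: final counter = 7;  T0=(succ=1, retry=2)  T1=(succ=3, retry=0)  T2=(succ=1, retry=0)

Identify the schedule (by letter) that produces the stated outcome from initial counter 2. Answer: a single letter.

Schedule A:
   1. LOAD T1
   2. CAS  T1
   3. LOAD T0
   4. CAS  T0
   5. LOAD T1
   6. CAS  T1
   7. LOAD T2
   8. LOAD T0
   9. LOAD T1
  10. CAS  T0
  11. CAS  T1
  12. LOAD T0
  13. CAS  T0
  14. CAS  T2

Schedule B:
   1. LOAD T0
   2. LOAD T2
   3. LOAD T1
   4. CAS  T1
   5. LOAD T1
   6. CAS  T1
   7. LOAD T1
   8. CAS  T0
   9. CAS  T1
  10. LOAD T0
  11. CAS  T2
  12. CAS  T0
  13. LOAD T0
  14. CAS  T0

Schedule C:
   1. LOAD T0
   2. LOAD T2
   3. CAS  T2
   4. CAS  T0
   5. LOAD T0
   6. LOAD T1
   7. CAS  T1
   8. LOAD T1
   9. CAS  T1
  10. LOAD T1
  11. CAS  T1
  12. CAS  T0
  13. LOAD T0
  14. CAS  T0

Run C:
T0 LOAD — after: cnt=2, r=2 — load
T2 LOAD — after: cnt=2, r=2 — load
T2 CAS — after: cnt=3, r=2 — ok
T0 CAS — after: cnt=3, r=2 — retry
T0 LOAD — after: cnt=3, r=3 — load
T1 LOAD — after: cnt=3, r=3 — load
T1 CAS — after: cnt=4, r=3 — ok
T1 LOAD — after: cnt=4, r=4 — load
T1 CAS — after: cnt=5, r=4 — ok
T1 LOAD — after: cnt=5, r=5 — load
T1 CAS — after: cnt=6, r=5 — ok
T0 CAS — after: cnt=6, r=3 — retry
T0 LOAD — after: cnt=6, r=6 — load
T0 CAS — after: cnt=7, r=6 — ok

C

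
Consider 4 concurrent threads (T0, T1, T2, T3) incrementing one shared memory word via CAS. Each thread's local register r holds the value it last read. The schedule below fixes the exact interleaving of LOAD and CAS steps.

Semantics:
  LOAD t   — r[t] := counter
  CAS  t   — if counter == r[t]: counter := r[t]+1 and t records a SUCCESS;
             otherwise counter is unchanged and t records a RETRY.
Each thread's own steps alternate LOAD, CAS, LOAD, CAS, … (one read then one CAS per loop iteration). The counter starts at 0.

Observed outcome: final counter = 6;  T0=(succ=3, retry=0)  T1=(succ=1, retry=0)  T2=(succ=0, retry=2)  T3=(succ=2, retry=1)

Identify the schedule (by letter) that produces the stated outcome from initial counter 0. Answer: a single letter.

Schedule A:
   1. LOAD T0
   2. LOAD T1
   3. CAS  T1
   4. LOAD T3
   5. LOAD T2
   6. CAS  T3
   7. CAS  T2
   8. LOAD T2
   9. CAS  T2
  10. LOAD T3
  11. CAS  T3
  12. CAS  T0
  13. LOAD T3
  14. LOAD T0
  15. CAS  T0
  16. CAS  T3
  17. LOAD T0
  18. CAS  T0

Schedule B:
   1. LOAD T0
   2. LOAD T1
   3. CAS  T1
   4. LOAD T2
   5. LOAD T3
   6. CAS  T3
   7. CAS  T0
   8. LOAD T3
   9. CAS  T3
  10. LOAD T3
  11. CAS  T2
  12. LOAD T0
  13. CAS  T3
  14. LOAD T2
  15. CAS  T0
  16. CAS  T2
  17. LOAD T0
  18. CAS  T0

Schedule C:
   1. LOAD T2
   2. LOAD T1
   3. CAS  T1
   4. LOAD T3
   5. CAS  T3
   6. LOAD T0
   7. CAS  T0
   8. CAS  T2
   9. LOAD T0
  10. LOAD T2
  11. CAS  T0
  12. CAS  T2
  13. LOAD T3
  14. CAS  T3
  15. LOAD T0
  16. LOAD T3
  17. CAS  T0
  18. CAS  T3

C

Run C:
   1) LOAD T2:  M=0  r_T2=0
   2) LOAD T1:  M=0  r_T1=0
   3) CAS  T1:  M=1  r_T1=0 ✓
   4) LOAD T3:  M=1  r_T3=1
   5) CAS  T3:  M=2  r_T3=1 ✓
   6) LOAD T0:  M=2  r_T0=2
   7) CAS  T0:  M=3  r_T0=2 ✓
   8) CAS  T2:  M=3  r_T2=0 ✗
   9) LOAD T0:  M=3  r_T0=3
  10) LOAD T2:  M=3  r_T2=3
  11) CAS  T0:  M=4  r_T0=3 ✓
  12) CAS  T2:  M=4  r_T2=3 ✗
  13) LOAD T3:  M=4  r_T3=4
  14) CAS  T3:  M=5  r_T3=4 ✓
  15) LOAD T0:  M=5  r_T0=5
  16) LOAD T3:  M=5  r_T3=5
  17) CAS  T0:  M=6  r_T0=5 ✓
  18) CAS  T3:  M=6  r_T3=5 ✗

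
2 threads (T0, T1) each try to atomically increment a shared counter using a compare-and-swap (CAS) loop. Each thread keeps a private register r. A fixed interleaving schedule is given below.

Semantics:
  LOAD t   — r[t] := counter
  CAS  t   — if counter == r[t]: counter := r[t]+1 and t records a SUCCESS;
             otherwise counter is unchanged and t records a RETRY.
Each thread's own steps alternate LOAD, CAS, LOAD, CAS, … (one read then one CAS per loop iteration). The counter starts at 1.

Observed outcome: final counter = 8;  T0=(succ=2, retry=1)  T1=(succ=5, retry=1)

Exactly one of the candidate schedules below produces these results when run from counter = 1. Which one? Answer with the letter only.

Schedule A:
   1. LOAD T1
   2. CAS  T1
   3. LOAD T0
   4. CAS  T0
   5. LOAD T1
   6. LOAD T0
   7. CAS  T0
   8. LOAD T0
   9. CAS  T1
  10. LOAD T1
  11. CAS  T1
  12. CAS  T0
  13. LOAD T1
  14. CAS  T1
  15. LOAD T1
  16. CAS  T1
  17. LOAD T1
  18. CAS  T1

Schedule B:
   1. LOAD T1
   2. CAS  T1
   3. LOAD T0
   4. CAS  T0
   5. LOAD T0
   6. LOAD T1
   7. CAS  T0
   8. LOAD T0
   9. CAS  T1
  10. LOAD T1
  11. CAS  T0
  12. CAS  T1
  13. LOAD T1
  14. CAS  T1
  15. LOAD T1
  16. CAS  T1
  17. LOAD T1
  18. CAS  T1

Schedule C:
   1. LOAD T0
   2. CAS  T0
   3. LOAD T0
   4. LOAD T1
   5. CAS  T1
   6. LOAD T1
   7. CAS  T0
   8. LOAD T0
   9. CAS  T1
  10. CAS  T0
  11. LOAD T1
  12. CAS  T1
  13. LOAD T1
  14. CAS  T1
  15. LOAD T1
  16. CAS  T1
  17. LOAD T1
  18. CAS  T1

Run A:
[1] T1.load  rd  (counter 1, T1.r 1)
[2] T1.cas  hit  (counter 2, T1.r 1)
[3] T0.load  rd  (counter 2, T0.r 2)
[4] T0.cas  hit  (counter 3, T0.r 2)
[5] T1.load  rd  (counter 3, T1.r 3)
[6] T0.load  rd  (counter 3, T0.r 3)
[7] T0.cas  hit  (counter 4, T0.r 3)
[8] T0.load  rd  (counter 4, T0.r 4)
[9] T1.cas  miss  (counter 4, T1.r 3)
[10] T1.load  rd  (counter 4, T1.r 4)
[11] T1.cas  hit  (counter 5, T1.r 4)
[12] T0.cas  miss  (counter 5, T0.r 4)
[13] T1.load  rd  (counter 5, T1.r 5)
[14] T1.cas  hit  (counter 6, T1.r 5)
[15] T1.load  rd  (counter 6, T1.r 6)
[16] T1.cas  hit  (counter 7, T1.r 6)
[17] T1.load  rd  (counter 7, T1.r 7)
[18] T1.cas  hit  (counter 8, T1.r 7)

A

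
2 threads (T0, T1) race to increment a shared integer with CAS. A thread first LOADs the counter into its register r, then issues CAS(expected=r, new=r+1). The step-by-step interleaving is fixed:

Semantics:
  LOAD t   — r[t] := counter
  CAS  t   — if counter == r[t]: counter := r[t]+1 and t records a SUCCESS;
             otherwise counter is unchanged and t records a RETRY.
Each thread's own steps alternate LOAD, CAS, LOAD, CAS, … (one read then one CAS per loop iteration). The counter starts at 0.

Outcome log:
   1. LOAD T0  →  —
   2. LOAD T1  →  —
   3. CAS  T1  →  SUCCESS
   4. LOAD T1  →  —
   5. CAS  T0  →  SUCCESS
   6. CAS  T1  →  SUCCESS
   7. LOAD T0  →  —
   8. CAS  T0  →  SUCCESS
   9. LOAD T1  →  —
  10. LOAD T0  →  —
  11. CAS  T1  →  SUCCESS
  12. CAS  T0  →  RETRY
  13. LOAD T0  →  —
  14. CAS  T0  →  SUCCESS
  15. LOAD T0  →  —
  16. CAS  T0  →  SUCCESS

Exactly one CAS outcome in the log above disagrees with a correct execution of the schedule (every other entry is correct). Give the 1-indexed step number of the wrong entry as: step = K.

step = 5

Reference trace:
step 1: T0 LOAD ⇒ load; ctr=0 reg=0
step 2: T1 LOAD ⇒ load; ctr=0 reg=0
step 3: T1 CAS ⇒ ok; ctr=1 reg=0
step 4: T1 LOAD ⇒ load; ctr=1 reg=1
step 5: T0 CAS ⇒ retry; ctr=1 reg=0
step 6: T1 CAS ⇒ ok; ctr=2 reg=1
step 7: T0 LOAD ⇒ load; ctr=2 reg=2
step 8: T0 CAS ⇒ ok; ctr=3 reg=2
step 9: T1 LOAD ⇒ load; ctr=3 reg=3
step 10: T0 LOAD ⇒ load; ctr=3 reg=3
step 11: T1 CAS ⇒ ok; ctr=4 reg=3
step 12: T0 CAS ⇒ retry; ctr=4 reg=3
step 13: T0 LOAD ⇒ load; ctr=4 reg=4
step 14: T0 CAS ⇒ ok; ctr=5 reg=4
step 15: T0 LOAD ⇒ load; ctr=5 reg=5
step 16: T0 CAS ⇒ ok; ctr=6 reg=5
Log disagrees first at step 5.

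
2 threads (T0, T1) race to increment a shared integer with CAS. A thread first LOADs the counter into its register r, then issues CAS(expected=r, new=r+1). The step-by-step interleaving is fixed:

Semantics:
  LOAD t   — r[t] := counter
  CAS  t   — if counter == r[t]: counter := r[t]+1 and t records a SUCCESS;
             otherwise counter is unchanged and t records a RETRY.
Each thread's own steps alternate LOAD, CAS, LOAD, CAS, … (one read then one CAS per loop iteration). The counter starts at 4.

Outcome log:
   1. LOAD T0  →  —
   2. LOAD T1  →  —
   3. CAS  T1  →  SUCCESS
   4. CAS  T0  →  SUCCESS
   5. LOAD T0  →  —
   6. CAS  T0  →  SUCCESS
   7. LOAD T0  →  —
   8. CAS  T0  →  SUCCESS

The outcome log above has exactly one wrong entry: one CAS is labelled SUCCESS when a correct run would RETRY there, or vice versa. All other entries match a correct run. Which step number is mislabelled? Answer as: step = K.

step = 4

Re-executing:
#1 T0 reads 4
#2 T1 reads 4
#3 T1 CAS(4→5) writes; counter now 5
#4 T0 CAS(4→5) fails; counter now 5
#5 T0 reads 5
#6 T0 CAS(5→6) writes; counter now 6
#7 T0 reads 6
#8 T0 CAS(6→7) writes; counter now 7
Mismatch at 4.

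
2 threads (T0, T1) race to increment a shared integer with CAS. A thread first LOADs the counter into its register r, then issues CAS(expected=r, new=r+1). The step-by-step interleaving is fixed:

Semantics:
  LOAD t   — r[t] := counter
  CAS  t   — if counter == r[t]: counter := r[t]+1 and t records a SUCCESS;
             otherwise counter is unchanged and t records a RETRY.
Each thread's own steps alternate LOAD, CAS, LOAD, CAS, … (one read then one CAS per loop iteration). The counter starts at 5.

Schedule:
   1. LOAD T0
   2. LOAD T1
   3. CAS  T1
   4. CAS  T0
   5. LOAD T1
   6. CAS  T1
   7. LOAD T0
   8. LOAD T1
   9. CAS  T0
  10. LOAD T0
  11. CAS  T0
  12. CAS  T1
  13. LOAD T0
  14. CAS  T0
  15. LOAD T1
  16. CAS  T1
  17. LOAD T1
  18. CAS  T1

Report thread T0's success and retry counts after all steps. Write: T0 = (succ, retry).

[1] T0.load  rd  (counter 5, T0.r 5)
[2] T1.load  rd  (counter 5, T1.r 5)
[3] T1.cas  hit  (counter 6, T1.r 5)
[4] T0.cas  miss  (counter 6, T0.r 5)
[5] T1.load  rd  (counter 6, T1.r 6)
[6] T1.cas  hit  (counter 7, T1.r 6)
[7] T0.load  rd  (counter 7, T0.r 7)
[8] T1.load  rd  (counter 7, T1.r 7)
[9] T0.cas  hit  (counter 8, T0.r 7)
[10] T0.load  rd  (counter 8, T0.r 8)
[11] T0.cas  hit  (counter 9, T0.r 8)
[12] T1.cas  miss  (counter 9, T1.r 7)
[13] T0.load  rd  (counter 9, T0.r 9)
[14] T0.cas  hit  (counter 10, T0.r 9)
[15] T1.load  rd  (counter 10, T1.r 10)
[16] T1.cas  hit  (counter 11, T1.r 10)
[17] T1.load  rd  (counter 11, T1.r 11)
[18] T1.cas  hit  (counter 12, T1.r 11)

T0 = (3, 1)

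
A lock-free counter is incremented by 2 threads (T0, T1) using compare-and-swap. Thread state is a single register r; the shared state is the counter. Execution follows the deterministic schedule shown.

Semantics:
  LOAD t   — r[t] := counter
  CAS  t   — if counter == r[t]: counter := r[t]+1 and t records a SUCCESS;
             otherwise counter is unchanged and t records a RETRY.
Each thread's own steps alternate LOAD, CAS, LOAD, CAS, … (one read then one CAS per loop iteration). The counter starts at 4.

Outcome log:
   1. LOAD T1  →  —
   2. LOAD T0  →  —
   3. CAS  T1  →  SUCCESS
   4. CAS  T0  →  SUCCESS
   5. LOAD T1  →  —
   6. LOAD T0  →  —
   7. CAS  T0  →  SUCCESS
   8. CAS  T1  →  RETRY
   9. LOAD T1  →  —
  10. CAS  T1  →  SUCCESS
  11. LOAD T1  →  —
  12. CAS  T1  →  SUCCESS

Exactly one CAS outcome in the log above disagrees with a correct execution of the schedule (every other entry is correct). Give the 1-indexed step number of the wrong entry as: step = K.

Reference trace:
T1 LOAD — after: cnt=4, r=4 — load
T0 LOAD — after: cnt=4, r=4 — load
T1 CAS — after: cnt=5, r=4 — ok
T0 CAS — after: cnt=5, r=4 — retry
T1 LOAD — after: cnt=5, r=5 — load
T0 LOAD — after: cnt=5, r=5 — load
T0 CAS — after: cnt=6, r=5 — ok
T1 CAS — after: cnt=6, r=5 — retry
T1 LOAD — after: cnt=6, r=6 — load
T1 CAS — after: cnt=7, r=6 — ok
T1 LOAD — after: cnt=7, r=7 — load
T1 CAS — after: cnt=8, r=7 — ok
Log disagrees first at step 4.

step = 4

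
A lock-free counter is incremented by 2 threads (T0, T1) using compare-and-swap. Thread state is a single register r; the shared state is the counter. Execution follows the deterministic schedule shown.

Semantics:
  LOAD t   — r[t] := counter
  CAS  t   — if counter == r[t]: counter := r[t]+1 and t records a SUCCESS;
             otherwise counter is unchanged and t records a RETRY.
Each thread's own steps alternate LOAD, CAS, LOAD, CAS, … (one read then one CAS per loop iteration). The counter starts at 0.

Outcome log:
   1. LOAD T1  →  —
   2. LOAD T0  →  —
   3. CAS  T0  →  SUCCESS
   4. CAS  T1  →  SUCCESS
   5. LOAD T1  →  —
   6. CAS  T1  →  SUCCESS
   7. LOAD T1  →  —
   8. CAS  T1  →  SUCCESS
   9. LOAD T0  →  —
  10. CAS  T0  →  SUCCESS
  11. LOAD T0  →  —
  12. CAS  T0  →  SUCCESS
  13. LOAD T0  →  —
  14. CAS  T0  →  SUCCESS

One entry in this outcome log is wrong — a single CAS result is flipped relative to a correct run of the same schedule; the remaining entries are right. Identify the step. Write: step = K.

step = 4

Re-executing:
#1 T1 reads 0
#2 T0 reads 0
#3 T0 CAS(0→1) writes; counter now 1
#4 T1 CAS(0→1) fails; counter now 1
#5 T1 reads 1
#6 T1 CAS(1→2) writes; counter now 2
#7 T1 reads 2
#8 T1 CAS(2→3) writes; counter now 3
#9 T0 reads 3
#10 T0 CAS(3→4) writes; counter now 4
#11 T0 reads 4
#12 T0 CAS(4→5) writes; counter now 5
#13 T0 reads 5
#14 T0 CAS(5→6) writes; counter now 6
Flip is step 4.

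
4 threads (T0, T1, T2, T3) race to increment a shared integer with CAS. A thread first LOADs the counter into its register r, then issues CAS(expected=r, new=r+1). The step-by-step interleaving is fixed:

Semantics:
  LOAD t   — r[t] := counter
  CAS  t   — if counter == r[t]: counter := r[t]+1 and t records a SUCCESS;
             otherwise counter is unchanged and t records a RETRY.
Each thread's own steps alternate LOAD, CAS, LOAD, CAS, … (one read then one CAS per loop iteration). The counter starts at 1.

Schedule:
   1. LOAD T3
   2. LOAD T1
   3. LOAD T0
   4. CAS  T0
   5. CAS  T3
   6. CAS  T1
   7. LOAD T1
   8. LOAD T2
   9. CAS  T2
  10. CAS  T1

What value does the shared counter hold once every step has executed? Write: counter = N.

   1) LOAD T3:  M=1  r_T3=1
   2) LOAD T1:  M=1  r_T1=1
   3) LOAD T0:  M=1  r_T0=1
   4) CAS  T0:  M=2  r_T0=1 ✓
   5) CAS  T3:  M=2  r_T3=1 ✗
   6) CAS  T1:  M=2  r_T1=1 ✗
   7) LOAD T1:  M=2  r_T1=2
   8) LOAD T2:  M=2  r_T2=2
   9) CAS  T2:  M=3  r_T2=2 ✓
  10) CAS  T1:  M=3  r_T1=2 ✗

counter = 3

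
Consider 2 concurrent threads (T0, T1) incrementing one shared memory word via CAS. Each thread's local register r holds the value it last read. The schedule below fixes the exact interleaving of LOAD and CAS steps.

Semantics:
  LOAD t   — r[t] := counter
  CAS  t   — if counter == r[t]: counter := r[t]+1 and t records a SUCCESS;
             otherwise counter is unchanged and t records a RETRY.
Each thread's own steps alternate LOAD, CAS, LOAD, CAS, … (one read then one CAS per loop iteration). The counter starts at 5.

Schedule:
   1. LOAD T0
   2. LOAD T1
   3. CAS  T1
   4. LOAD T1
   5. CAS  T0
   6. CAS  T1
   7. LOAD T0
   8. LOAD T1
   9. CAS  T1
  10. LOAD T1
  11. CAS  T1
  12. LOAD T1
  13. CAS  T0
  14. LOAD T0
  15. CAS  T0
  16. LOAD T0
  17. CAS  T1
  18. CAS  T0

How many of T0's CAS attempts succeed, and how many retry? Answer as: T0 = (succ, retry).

[1] T0.load  rd  (counter 5, T0.r 5)
[2] T1.load  rd  (counter 5, T1.r 5)
[3] T1.cas  hit  (counter 6, T1.r 5)
[4] T1.load  rd  (counter 6, T1.r 6)
[5] T0.cas  miss  (counter 6, T0.r 5)
[6] T1.cas  hit  (counter 7, T1.r 6)
[7] T0.load  rd  (counter 7, T0.r 7)
[8] T1.load  rd  (counter 7, T1.r 7)
[9] T1.cas  hit  (counter 8, T1.r 7)
[10] T1.load  rd  (counter 8, T1.r 8)
[11] T1.cas  hit  (counter 9, T1.r 8)
[12] T1.load  rd  (counter 9, T1.r 9)
[13] T0.cas  miss  (counter 9, T0.r 7)
[14] T0.load  rd  (counter 9, T0.r 9)
[15] T0.cas  hit  (counter 10, T0.r 9)
[16] T0.load  rd  (counter 10, T0.r 10)
[17] T1.cas  miss  (counter 10, T1.r 9)
[18] T0.cas  hit  (counter 11, T0.r 10)

T0 = (2, 2)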